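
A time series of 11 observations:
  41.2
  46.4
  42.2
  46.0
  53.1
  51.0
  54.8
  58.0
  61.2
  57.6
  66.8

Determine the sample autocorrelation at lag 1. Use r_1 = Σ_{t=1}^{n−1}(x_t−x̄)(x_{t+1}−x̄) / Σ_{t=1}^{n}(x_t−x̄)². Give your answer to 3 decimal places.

0.560

Mean x̄ = (41.2 + 46.4 + 42.2 + 46.0 + 53.1 + 51.0 + 54.8 + 58.0 + 61.2 + 57.6 + 66.8)/11 = 52.5727
Numerator Σ_{t=1}^{10}(x_t−x̄)(x_{t+1}−x̄) = 368.4147
Denominator Σ(x_t−x̄)² = 657.5218
r_1 = 368.4147 / 657.5218 = 0.560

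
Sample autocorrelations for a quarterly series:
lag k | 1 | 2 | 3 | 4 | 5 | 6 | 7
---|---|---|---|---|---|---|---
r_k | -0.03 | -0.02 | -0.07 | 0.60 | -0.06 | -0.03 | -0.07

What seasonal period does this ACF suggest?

The largest autocorrelation is r_4 = 0.60; the remaining lags stay at or below -0.02.
The dominant spike at lag 4 indicates a seasonal period of 4.

4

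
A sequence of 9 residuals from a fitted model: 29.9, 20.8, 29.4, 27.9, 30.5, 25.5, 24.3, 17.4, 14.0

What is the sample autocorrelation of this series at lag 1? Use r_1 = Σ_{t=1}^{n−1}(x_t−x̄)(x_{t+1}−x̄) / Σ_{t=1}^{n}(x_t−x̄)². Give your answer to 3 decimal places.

Mean x̄ = (29.9 + 20.8 + 29.4 + 27.9 + 30.5 + 25.5 + 24.3 + 17.4 + 14.0)/9 = 24.4111
Numerator Σ_{t=1}^{8}(x_t−x̄)(x_{t+1}−x̄) = 81.0943
Denominator Σ(x_t−x̄)² = 276.0489
r_1 = 81.0943 / 276.0489 = 0.294

0.294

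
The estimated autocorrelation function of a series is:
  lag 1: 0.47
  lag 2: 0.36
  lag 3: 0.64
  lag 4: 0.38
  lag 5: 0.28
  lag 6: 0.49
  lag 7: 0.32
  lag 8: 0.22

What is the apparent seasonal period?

The largest autocorrelation is r_3 = 0.64, with a weaker echo at lag 6 (0.49); the remaining lags stay at or below 0.47. The elevated value at lag 1 (0.47), dropping to 0.36 at lag 2, reflects decaying short-term dependence rather than seasonality.
The dominant spike at lag 3 indicates a seasonal period of 3.

3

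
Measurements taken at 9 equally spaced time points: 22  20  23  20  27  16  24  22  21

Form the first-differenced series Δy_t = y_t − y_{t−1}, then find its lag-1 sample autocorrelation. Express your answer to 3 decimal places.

First differences Δy: -2, 3, -3, 7, -11, 8, -2, -1
Mean of differences = -0.1250
Numerator Σ(Δy_t−Δȳ)(Δy_{t+1}−Δȳ) = -214.7656
Denominator Σ(Δy_t−Δȳ)² = 260.8750
r_1(Δy) = -214.7656 / 260.8750 = -0.823

-0.823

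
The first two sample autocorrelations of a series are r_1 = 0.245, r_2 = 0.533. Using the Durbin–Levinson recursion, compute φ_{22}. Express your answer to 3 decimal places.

0.503

φ_{22} = (r_2 − r_1²) / (1 − r_1²)
r_1² = (0.245)² = 0.060025
Numerator = 0.533 − 0.0600 = 0.4730; denominator = 1 − 0.0600 = 0.9400
φ_{22} = 0.4730 / 0.9400 = 0.503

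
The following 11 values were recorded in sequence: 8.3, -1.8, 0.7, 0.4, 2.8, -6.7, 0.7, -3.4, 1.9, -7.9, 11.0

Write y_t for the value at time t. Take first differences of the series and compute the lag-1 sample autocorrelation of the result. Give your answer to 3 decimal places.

-0.539

First differences Δy: -10.1, 2.5, -0.3, 2.4, -9.5, 7.4, -4.1, 5.3, -9.8, 18.9
Mean of differences = 0.2700
Numerator Σ(Δy_t−Δȳ)(Δy_{t+1}−Δȳ) = -407.4759
Denominator Σ(Δy_t−Δȳ)² = 756.5410
r_1(Δy) = -407.4759 / 756.5410 = -0.539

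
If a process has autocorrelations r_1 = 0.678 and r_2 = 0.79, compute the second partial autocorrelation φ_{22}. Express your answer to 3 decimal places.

φ_{22} = (r_2 − r_1²) / (1 − r_1²)
r_1² = (0.678)² = 0.459684
Numerator = 0.79 − 0.4597 = 0.3303; denominator = 1 − 0.4597 = 0.5403
φ_{22} = 0.3303 / 0.5403 = 0.611

0.611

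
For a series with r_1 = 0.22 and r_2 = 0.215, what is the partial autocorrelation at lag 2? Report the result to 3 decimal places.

φ_{22} = (r_2 − r_1²) / (1 − r_1²)
r_1² = (0.22)² = 0.0484
Numerator = 0.215 − 0.0484 = 0.1666; denominator = 1 − 0.0484 = 0.9516
φ_{22} = 0.1666 / 0.9516 = 0.175

0.175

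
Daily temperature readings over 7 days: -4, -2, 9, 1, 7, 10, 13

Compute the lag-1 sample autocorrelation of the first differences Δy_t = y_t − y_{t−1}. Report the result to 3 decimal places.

First differences Δy: 2, 11, -8, 6, 3, 3
Mean of differences = 2.8333
Numerator Σ(Δy_t−Δȳ)(Δy_{t+1}−Δȳ) = -129.0278
Denominator Σ(Δy_t−Δȳ)² = 194.8333
r_1(Δy) = -129.0278 / 194.8333 = -0.662

-0.662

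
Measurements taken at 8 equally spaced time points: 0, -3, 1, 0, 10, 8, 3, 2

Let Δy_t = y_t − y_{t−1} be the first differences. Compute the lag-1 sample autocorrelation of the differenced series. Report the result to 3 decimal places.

-0.211

First differences Δy: -3, 4, -1, 10, -2, -5, -1
Mean of differences = 0.2857
Numerator Σ(Δy_t−Δȳ)(Δy_{t+1}−Δȳ) = -32.7959
Denominator Σ(Δy_t−Δȳ)² = 155.4286
r_1(Δy) = -32.7959 / 155.4286 = -0.211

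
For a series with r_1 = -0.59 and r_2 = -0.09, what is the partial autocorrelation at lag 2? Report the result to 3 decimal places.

-0.672

φ_{22} = (r_2 − r_1²) / (1 − r_1²)
r_1² = (-0.59)² = 0.3481
Numerator = -0.09 − 0.3481 = -0.4381; denominator = 1 − 0.3481 = 0.6519
φ_{22} = -0.4381 / 0.6519 = -0.672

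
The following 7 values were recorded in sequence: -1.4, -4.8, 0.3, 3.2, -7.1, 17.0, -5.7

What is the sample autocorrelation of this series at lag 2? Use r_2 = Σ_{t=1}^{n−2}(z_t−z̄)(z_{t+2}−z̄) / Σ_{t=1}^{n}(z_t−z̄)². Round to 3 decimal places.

Mean z̄ = (-1.4 − 4.8 + 0.3 + 3.2 − 7.1 + 17.0 − 5.7)/7 = 0.2143
Deviations from mean: -1.6143, -5.0143, 0.0857, 2.9857, -7.3143, 16.7857, -5.9143
Numerator Σ_{t=1}^{5}(z_t−z̄)(z_{t+2}−z̄) = 77.6396
Denominator Σ(z_t−z̄)² = 406.9086
r_2 = 77.6396 / 406.9086 = 0.191

0.191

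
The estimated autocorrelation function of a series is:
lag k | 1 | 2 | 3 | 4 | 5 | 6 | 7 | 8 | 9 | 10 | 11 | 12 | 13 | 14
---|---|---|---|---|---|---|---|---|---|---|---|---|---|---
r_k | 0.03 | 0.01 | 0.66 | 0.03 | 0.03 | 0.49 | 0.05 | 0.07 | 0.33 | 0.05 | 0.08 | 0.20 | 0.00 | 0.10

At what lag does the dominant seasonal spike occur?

The largest autocorrelation is r_3 = 0.66, with weaker echoes at lags 6 (0.49), 9 (0.33) and 12 (0.20); the remaining lags stay at or below 0.10.
The dominant spike at lag 3 indicates a seasonal period of 3.

3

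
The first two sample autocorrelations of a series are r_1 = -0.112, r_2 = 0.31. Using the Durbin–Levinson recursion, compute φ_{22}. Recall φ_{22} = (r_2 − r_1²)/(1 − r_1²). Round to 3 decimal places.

0.301

φ_{22} = (r_2 − r_1²) / (1 − r_1²)
r_1² = (-0.112)² = 0.012544
Numerator = 0.31 − 0.0125 = 0.2975; denominator = 1 − 0.0125 = 0.9875
φ_{22} = 0.2975 / 0.9875 = 0.301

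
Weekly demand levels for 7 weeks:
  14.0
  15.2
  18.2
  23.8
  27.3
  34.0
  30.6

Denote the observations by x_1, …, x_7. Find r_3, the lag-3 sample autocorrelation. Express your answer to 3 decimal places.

-0.243

Mean x̄ = (14.0 + 15.2 + 18.2 + 23.8 + 27.3 + 34.0 + 30.6)/7 = 23.3000
Deviations from mean: -9.3000, -8.1000, -5.1000, 0.5000, 4.0000, 10.7000, 7.3000
Σ(x_t−x̄)(x_{t+3}−x̄) = (-4.6500) + (-32.4000) + (-54.5700) + (3.6500) = -87.9700
Denominator Σ(x_t−x̄)² = 362.1400
r_3 = -87.9700 / 362.1400 = -0.243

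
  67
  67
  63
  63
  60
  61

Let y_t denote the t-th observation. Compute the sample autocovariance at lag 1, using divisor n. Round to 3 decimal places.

Mean ȳ = (67 + 67 + 63 + 63 + 60 + 61)/6 = 63.5000
Deviations: 3.5000, 3.5000, -0.5000, -0.5000, -3.5000, -2.5000
Σ_{t=1}^{5}(y_t−ȳ)(y_{t+1}−ȳ) = 21.2500
γ_1 = 21.2500 / 6 = 3.542

3.542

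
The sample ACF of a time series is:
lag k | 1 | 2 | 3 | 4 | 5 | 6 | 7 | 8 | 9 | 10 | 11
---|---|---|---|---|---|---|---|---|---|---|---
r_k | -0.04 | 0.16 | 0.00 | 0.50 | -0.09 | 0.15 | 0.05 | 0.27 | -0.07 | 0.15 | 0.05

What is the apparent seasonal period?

The largest autocorrelation is r_4 = 0.50, with a weaker echo at lag 8 (0.27); the remaining lags stay at or below 0.16.
The dominant spike at lag 4 indicates a seasonal period of 4.

4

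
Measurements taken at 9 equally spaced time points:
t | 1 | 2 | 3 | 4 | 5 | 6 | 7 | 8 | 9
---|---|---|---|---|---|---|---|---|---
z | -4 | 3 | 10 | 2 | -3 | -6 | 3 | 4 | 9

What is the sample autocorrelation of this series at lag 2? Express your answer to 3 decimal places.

-0.418

Mean z̄ = (-4 + 3 + 10 + 2 − 3 − 6 + 3 + 4 + 9)/9 = 2.0000
Σ(z_t−z̄)(z_{t+2}−z̄) = (-48.0000) + (0.0000) + (-40.0000) + (0.0000) + (-5.0000) + (-16.0000) + (7.0000) = -102.0000
Denominator Σ(z_t−z̄)² = 244.0000
r_2 = -102.0000 / 244.0000 = -0.418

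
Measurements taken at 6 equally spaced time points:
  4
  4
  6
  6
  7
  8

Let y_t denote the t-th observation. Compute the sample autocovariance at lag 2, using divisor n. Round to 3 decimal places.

-0.009

Mean ȳ = (4 + 4 + 6 + 6 + 7 + 8)/6 = 5.8333
Deviations: -1.8333, -1.8333, 0.1667, 0.1667, 1.1667, 2.1667
Σ_{t=1}^{4}(y_t−ȳ)(y_{t+2}−ȳ) = -0.0556
γ_2 = -0.0556 / 6 = -0.009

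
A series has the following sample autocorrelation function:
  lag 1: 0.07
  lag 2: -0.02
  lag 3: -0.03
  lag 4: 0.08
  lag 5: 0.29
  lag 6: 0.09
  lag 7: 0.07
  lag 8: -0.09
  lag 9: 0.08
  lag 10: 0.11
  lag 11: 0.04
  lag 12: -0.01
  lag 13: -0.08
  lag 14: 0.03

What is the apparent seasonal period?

The largest autocorrelation is r_5 = 0.29; the remaining lags stay at or below 0.11.
The dominant spike at lag 5 indicates a seasonal period of 5.

5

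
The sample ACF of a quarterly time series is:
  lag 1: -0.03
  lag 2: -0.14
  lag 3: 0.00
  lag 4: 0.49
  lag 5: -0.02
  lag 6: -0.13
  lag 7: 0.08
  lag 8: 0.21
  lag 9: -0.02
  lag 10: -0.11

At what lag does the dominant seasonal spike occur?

4

The largest autocorrelation is r_4 = 0.49, with a weaker echo at lag 8 (0.21); the remaining lags stay at or below 0.08.
The dominant spike at lag 4 indicates a seasonal period of 4.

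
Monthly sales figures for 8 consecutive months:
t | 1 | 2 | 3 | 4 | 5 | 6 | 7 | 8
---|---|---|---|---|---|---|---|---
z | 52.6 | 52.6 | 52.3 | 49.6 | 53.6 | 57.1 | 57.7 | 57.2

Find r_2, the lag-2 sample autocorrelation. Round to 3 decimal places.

Mean z̄ = (52.6 + 52.6 + 52.3 + 49.6 + 53.6 + 57.1 + 57.7 + 57.2)/8 = 54.0875
Deviations from mean: -1.4875, -1.4875, -1.7875, -4.4875, -0.4875, 3.0125, 3.6125, 3.1125
Numerator Σ_{t=1}^{6}(z_t−z̄)(z_{t+2}−z̄) = 4.3022
Denominator Σ(z_t−z̄)² = 59.8088
r_2 = 4.3022 / 59.8088 = 0.072

0.072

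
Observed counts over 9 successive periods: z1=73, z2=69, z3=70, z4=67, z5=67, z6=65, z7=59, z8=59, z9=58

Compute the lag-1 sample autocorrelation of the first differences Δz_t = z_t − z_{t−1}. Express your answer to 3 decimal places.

First differences Δz: -4, 1, -3, 0, -2, -6, 0, -1
Mean of differences = -1.8750
Numerator Σ(Δz_t−Δz̄)(Δz_{t+1}−Δz̄) = -17.2656
Denominator Σ(Δz_t−Δz̄)² = 38.8750
r_1(Δz) = -17.2656 / 38.8750 = -0.444

-0.444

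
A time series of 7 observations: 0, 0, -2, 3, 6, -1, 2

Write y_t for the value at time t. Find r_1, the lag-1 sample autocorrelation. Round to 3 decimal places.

Mean ȳ = (0 + 0 − 2 + 3 + 6 − 1 + 2)/7 = 1.1429
Deviations from mean: -1.1429, -1.1429, -3.1429, 1.8571, 4.8571, -2.1429, 0.8571
Numerator Σ_{t=1}^{6}(y_t−ȳ)(y_{t+1}−ȳ) = -4.1633
Denominator Σ(y_t−ȳ)² = 44.8571
r_1 = -4.1633 / 44.8571 = -0.093

-0.093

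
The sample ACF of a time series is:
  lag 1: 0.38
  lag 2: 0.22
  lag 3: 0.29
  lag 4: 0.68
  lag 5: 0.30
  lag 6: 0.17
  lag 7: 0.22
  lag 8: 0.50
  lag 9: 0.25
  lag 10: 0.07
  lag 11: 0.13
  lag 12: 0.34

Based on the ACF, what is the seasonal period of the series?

4

The largest autocorrelation is r_4 = 0.68, with a weaker echo at lag 8 (0.50); the remaining lags stay at or below 0.38. The elevated value at lag 1 (0.38), dropping to 0.22 at lag 2, reflects decaying short-term dependence rather than seasonality.
The dominant spike at lag 4 indicates a seasonal period of 4.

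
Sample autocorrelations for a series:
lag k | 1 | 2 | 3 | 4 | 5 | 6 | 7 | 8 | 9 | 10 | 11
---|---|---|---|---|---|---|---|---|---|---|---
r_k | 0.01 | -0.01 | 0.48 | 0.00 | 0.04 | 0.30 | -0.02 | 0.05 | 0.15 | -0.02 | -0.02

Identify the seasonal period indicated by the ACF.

3

The largest autocorrelation is r_3 = 0.48, with weaker echoes at lags 6 (0.30) and 9 (0.15); the remaining lags stay at or below 0.05.
The dominant spike at lag 3 indicates a seasonal period of 3.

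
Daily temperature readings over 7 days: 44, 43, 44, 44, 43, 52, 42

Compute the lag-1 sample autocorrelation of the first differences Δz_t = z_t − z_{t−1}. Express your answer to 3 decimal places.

First differences Δz: -1, 1, 0, -1, 9, -10
Mean of differences = -0.3333
Numerator Σ(Δz_t−Δz̄)(Δz_{t+1}−Δz̄) = -97.1111
Denominator Σ(Δz_t−Δz̄)² = 183.3333
r_1(Δz) = -97.1111 / 183.3333 = -0.530

-0.530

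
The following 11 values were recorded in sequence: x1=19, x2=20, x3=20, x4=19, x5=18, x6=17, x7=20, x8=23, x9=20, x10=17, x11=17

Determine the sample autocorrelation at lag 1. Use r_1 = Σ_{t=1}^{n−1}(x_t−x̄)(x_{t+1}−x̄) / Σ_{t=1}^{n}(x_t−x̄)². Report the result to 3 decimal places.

0.326

Mean x̄ = (19 + 20 + 20 + 19 + 18 + 17 + 20 + 23 + 20 + 17 + 17)/11 = 19.0909
Numerator Σ_{t=1}^{10}(x_t−x̄)(x_{t+1}−x̄) = 10.7190
Denominator Σ(x_t−x̄)² = 32.9091
r_1 = 10.7190 / 32.9091 = 0.326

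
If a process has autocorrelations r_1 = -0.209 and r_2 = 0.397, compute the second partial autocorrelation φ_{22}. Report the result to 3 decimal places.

φ_{22} = (r_2 − r_1²) / (1 − r_1²)
r_1² = (-0.209)² = 0.043681
Numerator = 0.397 − 0.0437 = 0.3533; denominator = 1 − 0.0437 = 0.9563
φ_{22} = 0.3533 / 0.9563 = 0.369

0.369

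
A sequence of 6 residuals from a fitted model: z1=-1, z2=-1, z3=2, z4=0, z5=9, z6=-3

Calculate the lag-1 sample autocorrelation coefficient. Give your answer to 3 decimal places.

-0.433

Mean z̄ = (-1 − 1 + 2 + 0 + 9 − 3)/6 = 1.0000
Deviations from mean: -2.0000, -2.0000, 1.0000, -1.0000, 8.0000, -4.0000
Numerator Σ_{t=1}^{5}(z_t−z̄)(z_{t+1}−z̄) = -39.0000
Denominator Σ(z_t−z̄)² = 90.0000
r_1 = -39.0000 / 90.0000 = -0.433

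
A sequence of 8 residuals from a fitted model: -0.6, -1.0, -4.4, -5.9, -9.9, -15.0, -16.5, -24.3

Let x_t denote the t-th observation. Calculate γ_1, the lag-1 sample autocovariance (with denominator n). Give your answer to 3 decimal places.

35.130

Mean x̄ = (-0.6 − 1.0 − 4.4 − 5.9 − 9.9 − 15.0 − 16.5 − 24.3)/8 = -9.7000
Deviations: 9.1000, 8.7000, 5.3000, 3.8000, -0.2000, -5.3000, -6.8000, -14.6000
Σ_{t=1}^{7}(x_t−x̄)(x_{t+1}−x̄) = 281.0400
γ_1 = 281.0400 / 8 = 35.130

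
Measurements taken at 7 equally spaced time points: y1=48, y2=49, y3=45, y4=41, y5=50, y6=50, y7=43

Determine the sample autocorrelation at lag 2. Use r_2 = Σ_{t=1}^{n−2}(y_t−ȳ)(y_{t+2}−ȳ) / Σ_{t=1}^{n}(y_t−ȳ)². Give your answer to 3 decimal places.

Mean ȳ = (48 + 49 + 45 + 41 + 50 + 50 + 43)/7 = 46.5714
Deviations from mean: 1.4286, 2.4286, -1.5714, -5.5714, 3.4286, 3.4286, -3.5714
Σ(y_t−ȳ)(y_{t+2}−ȳ) = (-2.2449) + (-13.5306) + (-5.3878) + (-19.1020) + (-12.2449) = -52.5102
Denominator Σ(y_t−ȳ)² = 77.7143
r_2 = -52.5102 / 77.7143 = -0.676

-0.676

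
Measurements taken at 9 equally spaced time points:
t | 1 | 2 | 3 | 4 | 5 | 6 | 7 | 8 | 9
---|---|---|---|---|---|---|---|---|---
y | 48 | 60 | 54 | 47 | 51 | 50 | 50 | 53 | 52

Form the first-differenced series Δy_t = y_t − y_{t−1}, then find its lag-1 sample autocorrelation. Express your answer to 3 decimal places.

-0.243

First differences Δy: 12, -6, -7, 4, -1, 0, 3, -1
Mean of differences = 0.5000
Numerator Σ(Δy_t−Δȳ)(Δy_{t+1}−Δȳ) = -61.7500
Denominator Σ(Δy_t−Δȳ)² = 254.0000
r_1(Δy) = -61.7500 / 254.0000 = -0.243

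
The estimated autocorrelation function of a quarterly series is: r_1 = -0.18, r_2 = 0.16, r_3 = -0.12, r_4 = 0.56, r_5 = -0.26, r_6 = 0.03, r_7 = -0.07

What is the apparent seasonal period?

4

The largest autocorrelation is r_4 = 0.56; the remaining lags stay at or below 0.16.
The dominant spike at lag 4 indicates a seasonal period of 4.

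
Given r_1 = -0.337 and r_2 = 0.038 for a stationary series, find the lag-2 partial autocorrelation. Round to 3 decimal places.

-0.085

φ_{22} = (r_2 − r_1²) / (1 − r_1²)
r_1² = (-0.337)² = 0.113569
Numerator = 0.038 − 0.1136 = -0.0756; denominator = 1 − 0.1136 = 0.8864
φ_{22} = -0.0756 / 0.8864 = -0.085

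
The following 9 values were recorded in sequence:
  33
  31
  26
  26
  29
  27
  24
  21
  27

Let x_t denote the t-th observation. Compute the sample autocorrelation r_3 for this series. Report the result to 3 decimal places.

Mean x̄ = (33 + 31 + 26 + 26 + 29 + 27 + 24 + 21 + 27)/9 = 27.1111
Numerator Σ_{t=1}^{6}(x_t−x̄)(x_{t+3}−x̄) = -7.1481
Denominator Σ(x_t−x̄)² = 102.8889
r_3 = -7.1481 / 102.8889 = -0.069

-0.069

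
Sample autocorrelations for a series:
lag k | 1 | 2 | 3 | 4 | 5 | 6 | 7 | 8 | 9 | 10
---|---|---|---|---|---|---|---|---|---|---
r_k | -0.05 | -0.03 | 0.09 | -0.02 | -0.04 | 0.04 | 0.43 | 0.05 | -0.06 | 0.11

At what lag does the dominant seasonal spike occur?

The largest autocorrelation is r_7 = 0.43; the remaining lags stay at or below 0.11.
The dominant spike at lag 7 indicates a seasonal period of 7.

7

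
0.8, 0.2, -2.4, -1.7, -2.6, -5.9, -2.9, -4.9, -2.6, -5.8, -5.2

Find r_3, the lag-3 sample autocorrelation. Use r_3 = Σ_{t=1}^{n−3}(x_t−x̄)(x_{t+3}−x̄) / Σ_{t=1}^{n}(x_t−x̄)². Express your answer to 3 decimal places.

0.127

Mean x̄ = (0.8 + 0.2 − 2.4 − 1.7 − 2.6 − 5.9 − 2.9 − 4.9 − 2.6 − 5.8 − 5.2)/11 = -3.0000
Numerator Σ_{t=1}^{8}(x_t−x̄)(x_{t+3}−x̄) = 6.5900
Denominator Σ(x_t−x̄)² = 51.7600
r_3 = 6.5900 / 51.7600 = 0.127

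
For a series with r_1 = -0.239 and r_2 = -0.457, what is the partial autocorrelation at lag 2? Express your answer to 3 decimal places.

-0.545

φ_{22} = (r_2 − r_1²) / (1 − r_1²)
r_1² = (-0.239)² = 0.057121
Numerator = -0.457 − 0.0571 = -0.5141; denominator = 1 − 0.0571 = 0.9429
φ_{22} = -0.5141 / 0.9429 = -0.545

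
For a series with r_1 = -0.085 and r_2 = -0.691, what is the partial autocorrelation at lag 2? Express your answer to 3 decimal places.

-0.703

φ_{22} = (r_2 − r_1²) / (1 − r_1²)
r_1² = (-0.085)² = 0.007225
Numerator = -0.691 − 0.0072 = -0.6982; denominator = 1 − 0.0072 = 0.9928
φ_{22} = -0.6982 / 0.9928 = -0.703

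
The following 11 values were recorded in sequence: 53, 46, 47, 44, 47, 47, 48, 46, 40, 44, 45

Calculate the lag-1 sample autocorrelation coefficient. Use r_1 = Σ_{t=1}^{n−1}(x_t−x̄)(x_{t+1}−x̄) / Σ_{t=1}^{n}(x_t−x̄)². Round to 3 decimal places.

0.133

Mean x̄ = (53 + 46 + 47 + 44 + 47 + 47 + 48 + 46 + 40 + 44 + 45)/11 = 46.0909
Numerator Σ_{t=1}^{10}(x_t−x̄)(x_{t+1}−x̄) = 13.4463
Denominator Σ(x_t−x̄)² = 100.9091
r_1 = 13.4463 / 100.9091 = 0.133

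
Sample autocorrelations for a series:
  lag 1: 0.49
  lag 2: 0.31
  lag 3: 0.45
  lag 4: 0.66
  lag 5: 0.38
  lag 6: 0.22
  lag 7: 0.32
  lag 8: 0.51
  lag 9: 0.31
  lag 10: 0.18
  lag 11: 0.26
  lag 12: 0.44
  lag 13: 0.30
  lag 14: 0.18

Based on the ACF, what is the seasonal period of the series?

The largest autocorrelation is r_4 = 0.66, with a weaker echo at lag 8 (0.51); the remaining lags stay at or below 0.49. The elevated value at lag 1 (0.49), dropping to 0.31 at lag 2, reflects decaying short-term dependence rather than seasonality.
The dominant spike at lag 4 indicates a seasonal period of 4.

4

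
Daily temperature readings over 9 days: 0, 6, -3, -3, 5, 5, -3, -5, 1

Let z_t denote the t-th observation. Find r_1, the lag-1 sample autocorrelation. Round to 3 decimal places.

Mean z̄ = (0 + 6 − 3 − 3 + 5 + 5 − 3 − 5 + 1)/9 = 0.3333
Numerator Σ_{t=1}^{8}(z_t−z̄)(z_{t+1}−z̄) = -4.7778
Denominator Σ(z_t−z̄)² = 138.0000
r_1 = -4.7778 / 138.0000 = -0.035

-0.035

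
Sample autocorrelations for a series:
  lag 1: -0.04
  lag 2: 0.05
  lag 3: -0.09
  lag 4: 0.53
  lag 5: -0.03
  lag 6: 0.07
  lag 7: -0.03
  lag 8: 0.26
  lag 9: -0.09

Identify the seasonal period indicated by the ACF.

The largest autocorrelation is r_4 = 0.53, with a weaker echo at lag 8 (0.26); the remaining lags stay at or below 0.07.
The dominant spike at lag 4 indicates a seasonal period of 4.

4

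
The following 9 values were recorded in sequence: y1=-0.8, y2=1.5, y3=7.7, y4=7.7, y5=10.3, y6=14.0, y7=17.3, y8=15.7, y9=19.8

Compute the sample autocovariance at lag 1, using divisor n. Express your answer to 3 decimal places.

26.911

Mean ȳ = (-0.8 + 1.5 + 7.7 + 7.7 + 10.3 + 14.0 + 17.3 + 15.7 + 19.8)/9 = 10.3556
Σ_{t=1}^{8}(y_t−ȳ)(y_{t+1}−ȳ) = 242.2002
γ_1 = 242.2002 / 9 = 26.911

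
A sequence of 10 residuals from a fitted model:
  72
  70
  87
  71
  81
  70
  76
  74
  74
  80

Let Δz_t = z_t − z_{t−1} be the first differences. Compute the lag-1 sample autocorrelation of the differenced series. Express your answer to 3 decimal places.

-0.785

First differences Δz: -2, 17, -16, 10, -11, 6, -2, 0, 6
Mean of differences = 0.8889
Numerator Σ(Δz_t−Δz̄)(Δz_{t+1}−Δz̄) = -658.3457
Denominator Σ(Δz_t−Δz̄)² = 838.8889
r_1(Δz) = -658.3457 / 838.8889 = -0.785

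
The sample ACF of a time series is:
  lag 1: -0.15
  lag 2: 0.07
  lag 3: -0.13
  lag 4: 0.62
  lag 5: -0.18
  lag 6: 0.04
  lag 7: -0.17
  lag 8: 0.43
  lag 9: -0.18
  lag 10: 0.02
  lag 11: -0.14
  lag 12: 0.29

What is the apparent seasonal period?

4

The largest autocorrelation is r_4 = 0.62, with weaker echoes at lags 8 (0.43) and 12 (0.29); the remaining lags stay at or below 0.07.
The dominant spike at lag 4 indicates a seasonal period of 4.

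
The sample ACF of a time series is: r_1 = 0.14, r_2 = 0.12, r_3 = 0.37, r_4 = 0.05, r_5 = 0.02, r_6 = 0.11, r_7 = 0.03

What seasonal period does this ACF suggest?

3

The largest autocorrelation is r_3 = 0.37; the remaining lags stay at or below 0.14.
The dominant spike at lag 3 indicates a seasonal period of 3.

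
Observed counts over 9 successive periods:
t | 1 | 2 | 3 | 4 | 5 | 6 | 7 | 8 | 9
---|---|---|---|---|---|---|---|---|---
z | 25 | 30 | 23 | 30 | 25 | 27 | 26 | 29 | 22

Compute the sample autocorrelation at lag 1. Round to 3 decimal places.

Mean z̄ = (25 + 30 + 23 + 30 + 25 + 27 + 26 + 29 + 22)/9 = 26.3333
Numerator Σ_{t=1}^{8}(z_t−z̄)(z_{t+1}−z̄) = -47.7778
Denominator Σ(z_t−z̄)² = 68.0000
r_1 = -47.7778 / 68.0000 = -0.703

-0.703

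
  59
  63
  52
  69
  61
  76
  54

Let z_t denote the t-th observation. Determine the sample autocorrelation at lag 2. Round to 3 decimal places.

Mean z̄ = (59 + 63 + 52 + 69 + 61 + 76 + 54)/7 = 62.0000
Deviations from mean: -3.0000, 1.0000, -10.0000, 7.0000, -1.0000, 14.0000, -8.0000
Σ(z_t−z̄)(z_{t+2}−z̄) = (30.0000) + (7.0000) + (10.0000) + (98.0000) + (8.0000) = 153.0000
Denominator Σ(z_t−z̄)² = 420.0000
r_2 = 153.0000 / 420.0000 = 0.364

0.364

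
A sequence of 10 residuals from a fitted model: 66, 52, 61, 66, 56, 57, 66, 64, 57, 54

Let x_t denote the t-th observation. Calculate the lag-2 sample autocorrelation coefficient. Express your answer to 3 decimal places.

Mean x̄ = (66 + 52 + 61 + 66 + 56 + 57 + 66 + 64 + 57 + 54)/10 = 59.9000
Numerator Σ_{t=1}^{8}(x_t−x̄)(x_{t+2}−x̄) = -141.0200
Denominator Σ(x_t−x̄)² = 258.9000
r_2 = -141.0200 / 258.9000 = -0.545

-0.545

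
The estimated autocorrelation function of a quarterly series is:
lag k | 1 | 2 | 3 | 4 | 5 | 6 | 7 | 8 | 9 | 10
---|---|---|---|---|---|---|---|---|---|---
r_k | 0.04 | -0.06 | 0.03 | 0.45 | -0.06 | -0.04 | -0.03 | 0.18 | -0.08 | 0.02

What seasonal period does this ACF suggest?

4

The largest autocorrelation is r_4 = 0.45, with a weaker echo at lag 8 (0.18); the remaining lags stay at or below 0.04.
The dominant spike at lag 4 indicates a seasonal period of 4.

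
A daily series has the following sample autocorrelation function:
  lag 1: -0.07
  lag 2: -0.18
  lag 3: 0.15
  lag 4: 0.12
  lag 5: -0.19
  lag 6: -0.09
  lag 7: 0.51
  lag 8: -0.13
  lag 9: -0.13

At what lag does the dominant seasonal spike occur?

7

The largest autocorrelation is r_7 = 0.51; the remaining lags stay at or below 0.15.
The dominant spike at lag 7 indicates a seasonal period of 7.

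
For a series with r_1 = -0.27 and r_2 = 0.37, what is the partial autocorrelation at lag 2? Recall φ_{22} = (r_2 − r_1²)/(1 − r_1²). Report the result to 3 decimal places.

0.320

φ_{22} = (r_2 − r_1²) / (1 − r_1²)
r_1² = (-0.27)² = 0.0729
Numerator = 0.37 − 0.0729 = 0.2971; denominator = 1 − 0.0729 = 0.9271
φ_{22} = 0.2971 / 0.9271 = 0.320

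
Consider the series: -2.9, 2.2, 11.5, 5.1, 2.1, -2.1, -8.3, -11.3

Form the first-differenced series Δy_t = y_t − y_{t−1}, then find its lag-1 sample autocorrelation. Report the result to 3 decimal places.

0.231

First differences Δy: 5.1, 9.3, -6.4, -3.0, -4.2, -6.2, -3.0
Mean of differences = -1.2000
Numerator Σ(Δy_t−Δȳ)(Δy_{t+1}−Δȳ) = 50.3100
Denominator Σ(Δy_t−Δȳ)² = 217.4600
r_1(Δy) = 50.3100 / 217.4600 = 0.231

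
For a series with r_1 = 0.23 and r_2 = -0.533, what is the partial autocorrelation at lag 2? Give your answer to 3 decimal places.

φ_{22} = (r_2 − r_1²) / (1 − r_1²)
r_1² = (0.23)² = 0.0529
Numerator = -0.533 − 0.0529 = -0.5859; denominator = 1 − 0.0529 = 0.9471
φ_{22} = -0.5859 / 0.9471 = -0.619

-0.619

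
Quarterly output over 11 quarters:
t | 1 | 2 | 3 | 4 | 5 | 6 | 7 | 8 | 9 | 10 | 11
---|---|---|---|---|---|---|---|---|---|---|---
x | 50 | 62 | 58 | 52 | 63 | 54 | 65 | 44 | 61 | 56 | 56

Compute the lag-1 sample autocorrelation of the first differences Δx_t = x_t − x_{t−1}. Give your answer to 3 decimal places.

-0.754

First differences Δx: 12, -4, -6, 11, -9, 11, -21, 17, -5, 0
Mean of differences = 0.6000
Numerator Σ(Δx_t−Δx̄)(Δx_{t+1}−Δx̄) = -957.7600
Denominator Σ(Δx_t−Δx̄)² = 1270.4000
r_1(Δx) = -957.7600 / 1270.4000 = -0.754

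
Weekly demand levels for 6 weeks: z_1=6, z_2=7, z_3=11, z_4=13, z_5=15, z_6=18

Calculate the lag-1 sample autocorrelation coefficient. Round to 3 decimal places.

Mean z̄ = (6 + 7 + 11 + 13 + 15 + 18)/6 = 11.6667
Deviations from mean: -5.6667, -4.6667, -0.6667, 1.3333, 3.3333, 6.3333
Σ(z_t−z̄)(z_{t+1}−z̄) = (26.4444) + (3.1111) + (-0.8889) + (4.4444) + (21.1111) = 54.2222
Denominator Σ(z_t−z̄)² = 107.3333
r_1 = 54.2222 / 107.3333 = 0.505

0.505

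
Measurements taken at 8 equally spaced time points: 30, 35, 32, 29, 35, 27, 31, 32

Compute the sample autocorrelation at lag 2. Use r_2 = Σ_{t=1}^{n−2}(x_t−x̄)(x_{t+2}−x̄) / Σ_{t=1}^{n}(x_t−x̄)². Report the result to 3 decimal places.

Mean x̄ = (30 + 35 + 32 + 29 + 35 + 27 + 31 + 32)/8 = 31.3750
Deviations from mean: -1.3750, 3.6250, 0.6250, -2.3750, 3.6250, -4.3750, -0.3750, 0.6250
Numerator Σ_{t=1}^{6}(x_t−x̄)(x_{t+2}−x̄) = -0.9063
Denominator Σ(x_t−x̄)² = 53.8750
r_2 = -0.9063 / 53.8750 = -0.017

-0.017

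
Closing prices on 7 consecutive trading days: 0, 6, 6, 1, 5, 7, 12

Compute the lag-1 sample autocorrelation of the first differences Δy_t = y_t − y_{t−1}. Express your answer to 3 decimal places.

First differences Δy: 6, 0, -5, 4, 2, 5
Mean of differences = 2.0000
Numerator Σ(Δy_t−Δȳ)(Δy_{t+1}−Δȳ) = -8.0000
Denominator Σ(Δy_t−Δȳ)² = 82.0000
r_1(Δy) = -8.0000 / 82.0000 = -0.098

-0.098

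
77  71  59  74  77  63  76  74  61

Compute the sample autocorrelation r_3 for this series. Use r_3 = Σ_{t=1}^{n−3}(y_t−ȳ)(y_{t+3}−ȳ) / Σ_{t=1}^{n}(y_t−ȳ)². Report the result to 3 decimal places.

Mean ȳ = (77 + 71 + 59 + 74 + 77 + 63 + 76 + 74 + 61)/9 = 70.2222
Numerator Σ_{t=1}^{6}(y_t−ȳ)(y_{t+3}−ȳ) = 225.9630
Denominator Σ(y_t−ȳ)² = 417.5556
r_3 = 225.9630 / 417.5556 = 0.541

0.541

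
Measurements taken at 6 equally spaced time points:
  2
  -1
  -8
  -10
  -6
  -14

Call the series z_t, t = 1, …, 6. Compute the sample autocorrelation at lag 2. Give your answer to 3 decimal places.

Mean z̄ = (2 − 1 − 8 − 10 − 6 − 14)/6 = -6.1667
Deviations from mean: 8.1667, 5.1667, -1.8333, -3.8333, 0.1667, -7.8333
Numerator Σ_{t=1}^{4}(z_t−z̄)(z_{t+2}−z̄) = -5.0556
Denominator Σ(z_t−z̄)² = 172.8333
r_2 = -5.0556 / 172.8333 = -0.029

-0.029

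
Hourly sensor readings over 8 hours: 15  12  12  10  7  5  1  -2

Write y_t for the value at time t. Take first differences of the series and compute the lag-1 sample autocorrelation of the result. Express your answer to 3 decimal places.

-0.063

First differences Δy: -3, 0, -2, -3, -2, -4, -3
Mean of differences = -2.4286
Numerator Σ(Δy_t−Δȳ)(Δy_{t+1}−Δȳ) = -0.6122
Denominator Σ(Δy_t−Δȳ)² = 9.7143
r_1(Δy) = -0.6122 / 9.7143 = -0.063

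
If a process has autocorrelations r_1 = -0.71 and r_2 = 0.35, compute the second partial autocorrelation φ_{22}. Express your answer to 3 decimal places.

-0.311

φ_{22} = (r_2 − r_1²) / (1 − r_1²)
r_1² = (-0.71)² = 0.5041
Numerator = 0.35 − 0.5041 = -0.1541; denominator = 1 − 0.5041 = 0.4959
φ_{22} = -0.1541 / 0.4959 = -0.311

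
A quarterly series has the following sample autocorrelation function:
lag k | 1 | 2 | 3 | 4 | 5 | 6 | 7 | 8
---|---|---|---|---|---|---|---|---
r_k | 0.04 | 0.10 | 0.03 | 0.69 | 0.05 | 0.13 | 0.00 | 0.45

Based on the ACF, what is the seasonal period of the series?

The largest autocorrelation is r_4 = 0.69, with a weaker echo at lag 8 (0.45); the remaining lags stay at or below 0.13.
The dominant spike at lag 4 indicates a seasonal period of 4.

4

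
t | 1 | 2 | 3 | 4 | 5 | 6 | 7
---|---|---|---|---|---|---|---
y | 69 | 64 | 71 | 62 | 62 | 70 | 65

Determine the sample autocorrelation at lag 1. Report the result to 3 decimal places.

Mean ȳ = (69 + 64 + 71 + 62 + 62 + 70 + 65)/7 = 66.1429
Deviations from mean: 2.8571, -2.1429, 4.8571, -4.1429, -4.1429, 3.8571, -1.1429
Numerator Σ_{t=1}^{6}(y_t−ȳ)(y_{t+1}−ȳ) = -39.8776
Denominator Σ(y_t−ȳ)² = 86.8571
r_1 = -39.8776 / 86.8571 = -0.459

-0.459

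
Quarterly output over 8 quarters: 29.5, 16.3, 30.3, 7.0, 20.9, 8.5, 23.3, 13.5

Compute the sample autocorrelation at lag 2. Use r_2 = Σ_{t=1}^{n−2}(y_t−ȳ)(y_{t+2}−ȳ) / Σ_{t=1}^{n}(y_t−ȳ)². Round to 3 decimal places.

Mean ȳ = (29.5 + 16.3 + 30.3 + 7.0 + 20.9 + 8.5 + 23.3 + 13.5)/8 = 18.6625
Deviations from mean: 10.8375, -2.3625, 11.6375, -11.6625, 2.2375, -10.1625, 4.6375, -5.1625
Numerator Σ_{t=1}^{6}(y_t−ȳ)(y_{t+2}−ȳ) = 361.0734
Denominator Σ(y_t−ȳ)² = 550.9188
r_2 = 361.0734 / 550.9188 = 0.655

0.655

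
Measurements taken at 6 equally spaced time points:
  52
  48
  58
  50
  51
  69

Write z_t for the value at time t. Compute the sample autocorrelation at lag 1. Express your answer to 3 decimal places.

-0.183

Mean z̄ = (52 + 48 + 58 + 50 + 51 + 69)/6 = 54.6667
Deviations from mean: -2.6667, -6.6667, 3.3333, -4.6667, -3.6667, 14.3333
Σ(z_t−z̄)(z_{t+1}−z̄) = (17.7778) + (-22.2222) + (-15.5556) + (17.1111) + (-52.5556) = -55.4444
Denominator Σ(z_t−z̄)² = 303.3333
r_1 = -55.4444 / 303.3333 = -0.183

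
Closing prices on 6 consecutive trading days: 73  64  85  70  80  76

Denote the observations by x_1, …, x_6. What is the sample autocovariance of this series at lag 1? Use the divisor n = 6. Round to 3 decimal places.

-26.407

Mean x̄ = (73 + 64 + 85 + 70 + 80 + 76)/6 = 74.6667
Deviations: -1.6667, -10.6667, 10.3333, -4.6667, 5.3333, 1.3333
Σ_{t=1}^{5}(x_t−x̄)(x_{t+1}−x̄) = -158.4444
γ_1 = -158.4444 / 6 = -26.407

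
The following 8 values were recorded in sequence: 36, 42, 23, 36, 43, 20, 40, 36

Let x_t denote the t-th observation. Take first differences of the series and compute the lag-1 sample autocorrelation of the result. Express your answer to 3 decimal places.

First differences Δx: 6, -19, 13, 7, -23, 20, -4
Mean of differences = 0.0000
Numerator Σ(Δx_t−Δx̄)(Δx_{t+1}−Δx̄) = -971.0000
Denominator Σ(Δx_t−Δx̄)² = 1560.0000
r_1(Δx) = -971.0000 / 1560.0000 = -0.622

-0.622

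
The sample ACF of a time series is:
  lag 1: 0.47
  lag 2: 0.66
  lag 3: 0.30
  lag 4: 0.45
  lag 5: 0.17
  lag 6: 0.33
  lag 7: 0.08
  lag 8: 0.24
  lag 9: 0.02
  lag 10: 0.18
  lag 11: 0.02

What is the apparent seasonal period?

The largest autocorrelation is r_2 = 0.66; the remaining lags stay at or below 0.47.
The dominant spike at lag 2 indicates a seasonal period of 2.

2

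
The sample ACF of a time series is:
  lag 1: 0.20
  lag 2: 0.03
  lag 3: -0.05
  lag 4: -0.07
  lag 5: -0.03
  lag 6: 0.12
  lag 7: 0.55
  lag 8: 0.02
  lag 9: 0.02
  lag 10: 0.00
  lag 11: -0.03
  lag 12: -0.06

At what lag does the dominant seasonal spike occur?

7

The largest autocorrelation is r_7 = 0.55; the remaining lags stay at or below 0.20. The elevated value at lag 1 (0.20), dropping to 0.03 at lag 2, reflects decaying short-term dependence rather than seasonality.
The dominant spike at lag 7 indicates a seasonal period of 7.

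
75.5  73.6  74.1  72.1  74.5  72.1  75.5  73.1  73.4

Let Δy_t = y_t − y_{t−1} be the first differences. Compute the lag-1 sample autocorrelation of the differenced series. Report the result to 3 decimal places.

-0.821

First differences Δy: -1.9, 0.5, -2.0, 2.4, -2.4, 3.4, -2.4, 0.3
Mean of differences = -0.2625
Numerator Σ(Δy_t−Δȳ)(Δy_{t+1}−Δȳ) = -29.7502
Denominator Σ(Δy_t−Δȳ)² = 36.2388
r_1(Δy) = -29.7502 / 36.2388 = -0.821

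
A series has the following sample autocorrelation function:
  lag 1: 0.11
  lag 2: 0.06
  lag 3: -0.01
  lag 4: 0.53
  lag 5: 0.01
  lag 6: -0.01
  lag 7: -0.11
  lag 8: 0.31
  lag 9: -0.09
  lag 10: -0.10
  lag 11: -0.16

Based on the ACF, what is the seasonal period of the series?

The largest autocorrelation is r_4 = 0.53, with a weaker echo at lag 8 (0.31); the remaining lags stay at or below 0.11.
The dominant spike at lag 4 indicates a seasonal period of 4.

4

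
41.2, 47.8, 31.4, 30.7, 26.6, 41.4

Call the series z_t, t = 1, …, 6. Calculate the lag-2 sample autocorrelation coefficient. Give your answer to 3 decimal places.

-0.203

Mean z̄ = (41.2 + 47.8 + 31.4 + 30.7 + 26.6 + 41.4)/6 = 36.5167
Numerator Σ_{t=1}^{4}(z_t−z̄)(z_{t+2}−z̄) = -67.2589
Denominator Σ(z_t−z̄)² = 331.4483
r_2 = -67.2589 / 331.4483 = -0.203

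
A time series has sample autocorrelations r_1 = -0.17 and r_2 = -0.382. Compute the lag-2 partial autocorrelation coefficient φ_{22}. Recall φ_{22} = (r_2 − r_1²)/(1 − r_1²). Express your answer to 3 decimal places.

φ_{22} = (r_2 − r_1²) / (1 − r_1²)
r_1² = (-0.17)² = 0.0289
Numerator = -0.382 − 0.0289 = -0.4109; denominator = 1 − 0.0289 = 0.9711
φ_{22} = -0.4109 / 0.9711 = -0.423

-0.423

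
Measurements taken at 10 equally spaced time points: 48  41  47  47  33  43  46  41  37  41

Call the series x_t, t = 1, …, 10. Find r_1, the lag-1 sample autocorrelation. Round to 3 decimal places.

-0.141

Mean x̄ = (48 + 41 + 47 + 47 + 33 + 43 + 46 + 41 + 37 + 41)/10 = 42.4000
Numerator Σ_{t=1}^{9}(x_t−x̄)(x_{t+1}−x̄) = -29.7600
Denominator Σ(x_t−x̄)² = 210.4000
r_1 = -29.7600 / 210.4000 = -0.141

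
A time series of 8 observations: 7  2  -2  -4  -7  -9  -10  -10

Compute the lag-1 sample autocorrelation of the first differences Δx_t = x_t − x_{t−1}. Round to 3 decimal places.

First differences Δx: -5, -4, -2, -3, -2, -1, 0
Mean of differences = -2.4286
Numerator Σ(Δx_t−Δx̄)(Δx_{t+1}−Δx̄) = 6.9592
Denominator Σ(Δx_t−Δx̄)² = 17.7143
r_1(Δx) = 6.9592 / 17.7143 = 0.393

0.393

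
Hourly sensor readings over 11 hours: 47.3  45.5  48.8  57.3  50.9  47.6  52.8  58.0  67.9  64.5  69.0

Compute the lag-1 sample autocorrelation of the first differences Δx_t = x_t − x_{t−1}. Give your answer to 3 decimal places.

First differences Δx: -1.8, 3.3, 8.5, -6.4, -3.3, 5.2, 5.2, 9.9, -3.4, 4.5
Mean of differences = 2.1700
Numerator Σ(Δx_t−Δx̄)(Δx_{t+1}−Δx̄) = -44.7089
Denominator Σ(Δx_t−Δx̄)² = 275.0410
r_1(Δx) = -44.7089 / 275.0410 = -0.163

-0.163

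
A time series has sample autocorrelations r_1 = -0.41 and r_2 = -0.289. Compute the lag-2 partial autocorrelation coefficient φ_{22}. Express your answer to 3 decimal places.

-0.549

φ_{22} = (r_2 − r_1²) / (1 − r_1²)
r_1² = (-0.41)² = 0.1681
Numerator = -0.289 − 0.1681 = -0.4571; denominator = 1 − 0.1681 = 0.8319
φ_{22} = -0.4571 / 0.8319 = -0.549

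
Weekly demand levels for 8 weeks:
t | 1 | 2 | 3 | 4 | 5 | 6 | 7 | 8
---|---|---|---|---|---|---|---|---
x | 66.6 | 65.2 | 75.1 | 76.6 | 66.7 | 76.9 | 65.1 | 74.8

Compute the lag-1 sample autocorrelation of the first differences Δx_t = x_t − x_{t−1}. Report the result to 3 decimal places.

-0.665

First differences Δx: -1.4, 9.9, 1.5, -9.9, 10.2, -11.8, 9.7
Mean of differences = 1.1714
Numerator Σ(Δx_t−Δx̄)(Δx_{t+1}−Δx̄) = -350.9151
Denominator Σ(Δx_t−Δx̄)² = 527.9943
r_1(Δx) = -350.9151 / 527.9943 = -0.665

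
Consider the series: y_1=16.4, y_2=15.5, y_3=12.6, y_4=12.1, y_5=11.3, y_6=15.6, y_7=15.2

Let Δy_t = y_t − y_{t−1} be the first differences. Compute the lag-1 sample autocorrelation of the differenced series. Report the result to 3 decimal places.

First differences Δy: -0.9, -2.9, -0.5, -0.8, 4.3, -0.4
Mean of differences = -0.2000
Numerator Σ(Δy_t−Δȳ)(Δy_{t+1}−Δȳ) = -0.7200
Denominator Σ(Δy_t−Δȳ)² = 28.5200
r_1(Δy) = -0.7200 / 28.5200 = -0.025

-0.025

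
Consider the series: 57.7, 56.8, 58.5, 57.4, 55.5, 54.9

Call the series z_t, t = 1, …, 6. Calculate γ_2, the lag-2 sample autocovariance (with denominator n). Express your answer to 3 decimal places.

-0.303

Mean z̄ = (57.7 + 56.8 + 58.5 + 57.4 + 55.5 + 54.9)/6 = 56.8000
Deviations: 0.9000, 0.0000, 1.7000, 0.6000, -1.3000, -1.9000
Σ_{t=1}^{4}(z_t−z̄)(z_{t+2}−z̄) = -1.8200
γ_2 = -1.8200 / 6 = -0.303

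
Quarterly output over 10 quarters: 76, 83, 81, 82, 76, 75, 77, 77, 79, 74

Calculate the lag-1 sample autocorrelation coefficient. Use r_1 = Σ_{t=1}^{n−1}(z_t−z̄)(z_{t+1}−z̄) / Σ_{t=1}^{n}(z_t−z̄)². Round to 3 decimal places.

0.163

Mean z̄ = (76 + 83 + 81 + 82 + 76 + 75 + 77 + 77 + 79 + 74)/10 = 78.0000
Numerator Σ_{t=1}^{9}(z_t−z̄)(z_{t+1}−z̄) = 14.0000
Denominator Σ(z_t−z̄)² = 86.0000
r_1 = 14.0000 / 86.0000 = 0.163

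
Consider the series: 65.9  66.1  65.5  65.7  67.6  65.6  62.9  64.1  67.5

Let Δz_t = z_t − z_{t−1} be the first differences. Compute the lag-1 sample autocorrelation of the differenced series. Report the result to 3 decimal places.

First differences Δz: 0.2, -0.6, 0.2, 1.9, -2.0, -2.7, 1.2, 3.4
Mean of differences = 0.2000
Numerator Σ(Δz_t−Δz̄)(Δz_{t+1}−Δz̄) = 2.9400
Denominator Σ(Δz_t−Δz̄)² = 28.0200
r_1(Δz) = 2.9400 / 28.0200 = 0.105

0.105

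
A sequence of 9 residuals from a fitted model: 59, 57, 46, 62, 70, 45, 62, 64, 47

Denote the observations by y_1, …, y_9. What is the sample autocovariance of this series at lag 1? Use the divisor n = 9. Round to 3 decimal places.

-26.693

Mean ȳ = (59 + 57 + 46 + 62 + 70 + 45 + 62 + 64 + 47)/9 = 56.8889
Σ_{t=1}^{8}(y_t−ȳ)(y_{t+1}−ȳ) = -240.2346
γ_1 = -240.2346 / 9 = -26.693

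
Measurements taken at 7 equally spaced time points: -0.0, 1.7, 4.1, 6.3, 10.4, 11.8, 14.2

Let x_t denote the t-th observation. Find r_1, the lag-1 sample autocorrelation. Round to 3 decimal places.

Mean x̄ = (-0.0 + 1.7 + 4.1 + 6.3 + 10.4 + 11.8 + 14.2)/7 = 6.9286
Deviations from mean: -6.9286, -5.2286, -2.8286, -0.6286, 3.4714, 4.8714, 7.2714
Σ(x_t−x̄)(x_{t+1}−x̄) = (36.2265) + (14.7894) + (1.7780) + (-2.1820) + (16.9108) + (35.4222) = 102.9449
Denominator Σ(x_t−x̄)² = 172.3943
r_1 = 102.9449 / 172.3943 = 0.597

0.597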